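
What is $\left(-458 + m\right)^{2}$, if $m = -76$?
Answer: $285156$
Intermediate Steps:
$\left(-458 + m\right)^{2} = \left(-458 - 76\right)^{2} = \left(-534\right)^{2} = 285156$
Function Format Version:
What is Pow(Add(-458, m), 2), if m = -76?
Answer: 285156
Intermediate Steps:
Pow(Add(-458, m), 2) = Pow(Add(-458, -76), 2) = Pow(-534, 2) = 285156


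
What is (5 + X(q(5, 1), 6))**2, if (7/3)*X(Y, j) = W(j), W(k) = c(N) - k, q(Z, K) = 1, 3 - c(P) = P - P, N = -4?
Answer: 676/49 ≈ 13.796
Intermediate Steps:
c(P) = 3 (c(P) = 3 - (P - P) = 3 - 1*0 = 3 + 0 = 3)
W(k) = 3 - k
X(Y, j) = 9/7 - 3*j/7 (X(Y, j) = 3*(3 - j)/7 = 9/7 - 3*j/7)
(5 + X(q(5, 1), 6))**2 = (5 + (9/7 - 3/7*6))**2 = (5 + (9/7 - 18/7))**2 = (5 - 9/7)**2 = (26/7)**2 = 676/49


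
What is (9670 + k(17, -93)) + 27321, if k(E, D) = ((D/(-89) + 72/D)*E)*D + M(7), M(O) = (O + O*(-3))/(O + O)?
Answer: 3254013/89 ≈ 36562.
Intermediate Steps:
M(O) = -1 (M(O) = (O - 3*O)/((2*O)) = (-2*O)*(1/(2*O)) = -1)
k(E, D) = -1 + D*E*(72/D - D/89) (k(E, D) = ((D/(-89) + 72/D)*E)*D - 1 = ((D*(-1/89) + 72/D)*E)*D - 1 = ((-D/89 + 72/D)*E)*D - 1 = ((72/D - D/89)*E)*D - 1 = (E*(72/D - D/89))*D - 1 = D*E*(72/D - D/89) - 1 = -1 + D*E*(72/D - D/89))
(9670 + k(17, -93)) + 27321 = (9670 + (-1 + 72*17 - 1/89*17*(-93)²)) + 27321 = (9670 + (-1 + 1224 - 1/89*17*8649)) + 27321 = (9670 + (-1 + 1224 - 147033/89)) + 27321 = (9670 - 38186/89) + 27321 = 822444/89 + 27321 = 3254013/89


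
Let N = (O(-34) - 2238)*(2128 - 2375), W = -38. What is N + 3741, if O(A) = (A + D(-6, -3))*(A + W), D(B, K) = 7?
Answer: 76359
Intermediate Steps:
O(A) = (-38 + A)*(7 + A) (O(A) = (A + 7)*(A - 38) = (7 + A)*(-38 + A) = (-38 + A)*(7 + A))
N = 72618 (N = ((-266 + (-34)² - 31*(-34)) - 2238)*(2128 - 2375) = ((-266 + 1156 + 1054) - 2238)*(-247) = (1944 - 2238)*(-247) = -294*(-247) = 72618)
N + 3741 = 72618 + 3741 = 76359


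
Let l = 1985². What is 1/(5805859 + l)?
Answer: 1/9746084 ≈ 1.0261e-7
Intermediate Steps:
l = 3940225
1/(5805859 + l) = 1/(5805859 + 3940225) = 1/9746084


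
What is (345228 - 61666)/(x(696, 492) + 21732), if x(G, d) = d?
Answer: 141781/11112 ≈ 12.759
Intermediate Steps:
(345228 - 61666)/(x(696, 492) + 21732) = (345228 - 61666)/(492 + 21732) = 283562/22224 = 283562*(1/22224) = 141781/11112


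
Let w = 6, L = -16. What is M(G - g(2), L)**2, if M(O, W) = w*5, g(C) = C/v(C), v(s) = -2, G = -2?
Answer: 900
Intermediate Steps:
g(C) = -C/2 (g(C) = C/(-2) = C*(-1/2) = -C/2)
M(O, W) = 30 (M(O, W) = 6*5 = 30)
M(G - g(2), L)**2 = 30**2 = 900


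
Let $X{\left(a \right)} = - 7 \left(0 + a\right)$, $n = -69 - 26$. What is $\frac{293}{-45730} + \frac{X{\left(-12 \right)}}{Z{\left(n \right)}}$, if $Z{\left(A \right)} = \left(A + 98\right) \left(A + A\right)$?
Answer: $- \frac{133611}{868870} \approx -0.15378$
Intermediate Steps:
$n = -95$ ($n = -69 - 26 = -95$)
$X{\left(a \right)} = - 7 a$
$Z{\left(A \right)} = 2 A \left(98 + A\right)$ ($Z{\left(A \right)} = \left(98 + A\right) 2 A = 2 A \left(98 + A\right)$)
$\frac{293}{-45730} + \frac{X{\left(-12 \right)}}{Z{\left(n \right)}} = \frac{293}{-45730} + \frac{\left(-7\right) \left(-12\right)}{2 \left(-95\right) \left(98 - 95\right)} = 293 \left(- \frac{1}{45730}\right) + \frac{84}{2 \left(-95\right) 3} = - \frac{293}{45730} + \frac{84}{-570} = - \frac{293}{45730} + 84 \left(- \frac{1}{570}\right) = - \frac{293}{45730} - \frac{14}{95} = - \frac{133611}{868870}$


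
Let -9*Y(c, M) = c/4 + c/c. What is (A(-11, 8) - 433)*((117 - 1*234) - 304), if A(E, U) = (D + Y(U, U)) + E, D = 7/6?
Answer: 1119439/6 ≈ 1.8657e+5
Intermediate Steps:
Y(c, M) = -⅑ - c/36 (Y(c, M) = -(c/4 + c/c)/9 = -(c*(¼) + 1)/9 = -(c/4 + 1)/9 = -(1 + c/4)/9 = -⅑ - c/36)
D = 7/6 (D = 7*(⅙) = 7/6 ≈ 1.1667)
A(E, U) = 19/18 + E - U/36 (A(E, U) = (7/6 + (-⅑ - U/36)) + E = (19/18 - U/36) + E = 19/18 + E - U/36)
(A(-11, 8) - 433)*((117 - 1*234) - 304) = ((19/18 - 11 - 1/36*8) - 433)*((117 - 1*234) - 304) = ((19/18 - 11 - 2/9) - 433)*((117 - 234) - 304) = (-61/6 - 433)*(-117 - 304) = -2659/6*(-421) = 1119439/6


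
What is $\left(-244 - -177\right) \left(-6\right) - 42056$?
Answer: $-41654$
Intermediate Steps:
$\left(-244 - -177\right) \left(-6\right) - 42056 = \left(-244 + 177\right) \left(-6\right) - 42056 = \left(-67\right) \left(-6\right) - 42056 = 402 - 42056 = -41654$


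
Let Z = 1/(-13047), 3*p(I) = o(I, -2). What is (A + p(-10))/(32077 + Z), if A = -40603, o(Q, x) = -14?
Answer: -529808227/418508618 ≈ -1.2659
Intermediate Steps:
p(I) = -14/3 (p(I) = (1/3)*(-14) = -14/3)
Z = -1/13047 ≈ -7.6646e-5
(A + p(-10))/(32077 + Z) = (-40603 - 14/3)/(32077 - 1/13047) = -121823/(3*418508618/13047) = -121823/3*13047/418508618 = -529808227/418508618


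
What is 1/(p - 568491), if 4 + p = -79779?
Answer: -1/648274 ≈ -1.5426e-6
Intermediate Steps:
p = -79783 (p = -4 - 79779 = -79783)
1/(p - 568491) = 1/(-79783 - 568491) = 1/(-648274) = -1/648274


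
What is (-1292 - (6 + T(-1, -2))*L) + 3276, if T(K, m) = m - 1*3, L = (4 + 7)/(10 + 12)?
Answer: 3967/2 ≈ 1983.5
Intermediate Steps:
L = ½ (L = 11/22 = 11*(1/22) = ½ ≈ 0.50000)
T(K, m) = -3 + m (T(K, m) = m - 3 = -3 + m)
(-1292 - (6 + T(-1, -2))*L) + 3276 = (-1292 - (6 + (-3 - 2))/2) + 3276 = (-1292 - (6 - 5)/2) + 3276 = (-1292 - 1/2) + 3276 = (-1292 - 1*½) + 3276 = (-1292 - ½) + 3276 = -2585/2 + 3276 = 3967/2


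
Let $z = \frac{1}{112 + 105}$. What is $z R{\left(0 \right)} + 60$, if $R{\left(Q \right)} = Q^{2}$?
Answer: $60$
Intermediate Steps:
$z = \frac{1}{217} \approx 0.0046083$
$z R{\left(0 \right)} + 60 = \frac{0^{2}}{217} + 60 = \frac{1}{217} \cdot 0 + 60 = 0 + 60 = 60$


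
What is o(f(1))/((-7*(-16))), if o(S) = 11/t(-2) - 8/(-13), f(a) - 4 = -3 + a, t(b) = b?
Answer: -127/2912 ≈ -0.043613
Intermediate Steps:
f(a) = 1 + a (f(a) = 4 + (-3 + a) = 1 + a)
o(S) = -127/26 (o(S) = 11/(-2) - 8/(-13) = 11*(-1/2) - 8*(-1/13) = -11/2 + 8/13 = -127/26)
o(f(1))/((-7*(-16))) = -127/(26*((-7*(-16)))) = -127/26/112 = -127/26*1/112 = -127/2912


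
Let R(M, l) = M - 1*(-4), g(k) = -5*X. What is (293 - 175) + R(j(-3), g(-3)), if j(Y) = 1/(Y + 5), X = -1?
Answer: 245/2 ≈ 122.50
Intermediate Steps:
g(k) = 5 (g(k) = -5*(-1) = 5)
j(Y) = 1/(5 + Y)
R(M, l) = 4 + M (R(M, l) = M + 4 = 4 + M)
(293 - 175) + R(j(-3), g(-3)) = (293 - 175) + (4 + 1/(5 - 3)) = 118 + (4 + 1/2) = 118 + (4 + ½) = 118 + 9/2 = 245/2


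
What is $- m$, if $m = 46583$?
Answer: $-46583$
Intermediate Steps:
$- m = \left(-1\right) 46583 = -46583$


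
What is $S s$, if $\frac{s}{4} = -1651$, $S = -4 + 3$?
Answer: $6604$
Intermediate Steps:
$S = -1$
$s = -6604$ ($s = 4 \left(-1651\right) = -6604$)
$S s = \left(-1\right) \left(-6604\right) = 6604$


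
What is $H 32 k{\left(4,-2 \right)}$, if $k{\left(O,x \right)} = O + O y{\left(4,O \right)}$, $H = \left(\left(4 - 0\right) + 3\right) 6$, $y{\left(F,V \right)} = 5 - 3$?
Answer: $16128$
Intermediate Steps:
$y{\left(F,V \right)} = 2$
$H = 42$ ($H = \left(\left(4 + 0\right) + 3\right) 6 = \left(4 + 3\right) 6 = 7 \cdot 6 = 42$)
$k{\left(O,x \right)} = 3 O$ ($k{\left(O,x \right)} = O + O 2 = O + 2 O = 3 O$)
$H 32 k{\left(4,-2 \right)} = 42 \cdot 32 \cdot 3 \cdot 4 = 1344 \cdot 12 = 16128$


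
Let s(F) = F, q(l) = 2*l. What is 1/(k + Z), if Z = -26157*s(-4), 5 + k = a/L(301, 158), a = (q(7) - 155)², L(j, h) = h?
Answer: 158/16550315 ≈ 9.5466e-6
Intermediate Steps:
a = 19881 (a = (2*7 - 155)² = (14 - 155)² = (-141)² = 19881)
k = 19091/158 (k = -5 + 19881/158 = 19091/158 ≈ 120.83)
Z = 104628 (Z = -26157*(-4) = 104628)
1/(k + Z) = 1/(19091/158 + 104628) = 1/(16550315/158) = 158/16550315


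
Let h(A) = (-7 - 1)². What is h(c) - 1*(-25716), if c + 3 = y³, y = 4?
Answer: 25780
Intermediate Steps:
c = 61 (c = -3 + 4³ = -3 + 64 = 61)
h(A) = 64 (h(A) = (-8)² = 64)
h(c) - 1*(-25716) = 64 - 1*(-25716) = 64 + 25716 = 25780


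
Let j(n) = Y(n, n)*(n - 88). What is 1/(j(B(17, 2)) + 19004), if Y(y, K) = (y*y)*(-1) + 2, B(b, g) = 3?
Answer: 1/19599 ≈ 5.1023e-5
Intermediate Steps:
Y(y, K) = 2 - y² (Y(y, K) = y²*(-1) + 2 = -y² + 2 = 2 - y²)
j(n) = (-88 + n)*(2 - n²) (j(n) = (2 - n²)*(n - 88) = (2 - n²)*(-88 + n) = (-88 + n)*(2 - n²))
1/(j(B(17, 2)) + 19004) = 1/(-(-88 + 3)*(-2 + 3²) + 19004) = 1/(-1*(-85)*(-2 + 9) + 19004) = 1/(-1*(-85)*7 + 19004) = 1/(595 + 19004) = 1/19599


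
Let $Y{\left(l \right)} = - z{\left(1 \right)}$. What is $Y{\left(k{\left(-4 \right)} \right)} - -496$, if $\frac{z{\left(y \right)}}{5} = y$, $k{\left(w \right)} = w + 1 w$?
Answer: $491$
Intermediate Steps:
$k{\left(w \right)} = 2 w$ ($k{\left(w \right)} = w + w = 2 w$)
$z{\left(y \right)} = 5 y$
$Y{\left(l \right)} = -5$ ($Y{\left(l \right)} = - 5 \cdot 1 = \left(-1\right) 5 = -5$)
$Y{\left(k{\left(-4 \right)} \right)} - -496 = -5 - -496 = -5 + 496 = 491$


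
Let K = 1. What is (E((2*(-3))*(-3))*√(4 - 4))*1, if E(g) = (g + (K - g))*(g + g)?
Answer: 0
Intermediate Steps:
E(g) = 2*g (E(g) = (g + (1 - g))*(g + g) = 1*(2*g) = 2*g)
(E((2*(-3))*(-3))*√(4 - 4))*1 = ((2*((2*(-3))*(-3)))*√(4 - 4))*1 = ((2*(-6*(-3)))*√0)*1 = ((2*18)*0)*1 = (36*0)*1 = 0*1 = 0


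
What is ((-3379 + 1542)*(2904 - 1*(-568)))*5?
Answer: -31890320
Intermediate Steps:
((-3379 + 1542)*(2904 - 1*(-568)))*5 = -1837*(2904 + 568)*5 = -1837*3472*5 = -6378064*5 = -31890320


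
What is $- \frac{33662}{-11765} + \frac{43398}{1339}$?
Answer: $\frac{42742376}{1211795} \approx 35.272$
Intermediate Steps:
$- \frac{33662}{-11765} + \frac{43398}{1339} = \left(-33662\right) \left(- \frac{1}{11765}\right) + 43398 \cdot \frac{1}{1339} = \frac{33662}{11765} + \frac{43398}{1339} = \frac{42742376}{1211795}$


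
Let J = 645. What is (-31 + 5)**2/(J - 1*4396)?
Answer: -676/3751 ≈ -0.18022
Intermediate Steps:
(-31 + 5)**2/(J - 1*4396) = (-31 + 5)**2/(645 - 1*4396) = (-26)**2/(645 - 4396) = 676/(-3751) = 676*(-1/3751) = -676/3751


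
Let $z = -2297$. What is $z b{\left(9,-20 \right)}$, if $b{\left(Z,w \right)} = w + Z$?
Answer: $25267$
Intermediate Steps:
$b{\left(Z,w \right)} = Z + w$
$z b{\left(9,-20 \right)} = - 2297 \left(9 - 20\right) = \left(-2297\right) \left(-11\right) = 25267$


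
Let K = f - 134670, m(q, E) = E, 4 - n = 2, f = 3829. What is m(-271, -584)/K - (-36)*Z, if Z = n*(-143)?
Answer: -1347138352/130841 ≈ -10296.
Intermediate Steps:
n = 2 (n = 4 - 1*2 = 4 - 2 = 2)
K = -130841 (K = 3829 - 134670 = -130841)
Z = -286 (Z = 2*(-143) = -286)
m(-271, -584)/K - (-36)*Z = -584/(-130841) - (-36)*(-286) = -584*(-1/130841) - 1*10296 = 584/130841 - 10296 = -1347138352/130841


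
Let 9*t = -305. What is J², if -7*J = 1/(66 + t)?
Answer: 81/4092529 ≈ 1.9792e-5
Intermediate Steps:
t = -305/9 (t = (⅑)*(-305) = -305/9 ≈ -33.889)
J = -9/2023 (J = -1/(7*(66 - 305/9)) = -1/(7*289/9) = -⅐*9/289 = -9/2023 ≈ -0.0044488)
J² = (-9/2023)² = 81/4092529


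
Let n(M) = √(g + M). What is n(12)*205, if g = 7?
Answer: 205*√19 ≈ 893.57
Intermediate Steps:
n(M) = √(7 + M)
n(12)*205 = √(7 + 12)*205 = √19*205 = 205*√19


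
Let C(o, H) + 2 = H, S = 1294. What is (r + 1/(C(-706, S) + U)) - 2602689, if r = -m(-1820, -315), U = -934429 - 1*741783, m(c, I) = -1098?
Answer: -4357456797721/1674920 ≈ -2.6016e+6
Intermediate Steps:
C(o, H) = -2 + H
U = -1676212 (U = -934429 - 741783 = -1676212)
r = 1098 (r = -1*(-1098) = 1098)
(r + 1/(C(-706, S) + U)) - 2602689 = (1098 + 1/((-2 + 1294) - 1676212)) - 2602689 = (1098 + 1/(1292 - 1676212)) - 2602689 = (1098 + 1/(-1674920)) - 2602689 = (1098 - 1/1674920) - 2602689 = 1839062159/1674920 - 2602689 = -4357456797721/1674920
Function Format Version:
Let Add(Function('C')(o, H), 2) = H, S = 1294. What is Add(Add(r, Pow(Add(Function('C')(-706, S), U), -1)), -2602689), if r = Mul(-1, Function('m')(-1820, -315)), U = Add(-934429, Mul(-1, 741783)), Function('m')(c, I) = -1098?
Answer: Rational(-4357456797721, 1674920) ≈ -2.6016e+6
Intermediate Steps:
Function('C')(o, H) = Add(-2, H)
U = -1676212 (U = Add(-934429, -741783) = -1676212)
r = 1098 (r = Mul(-1, -1098) = 1098)
Add(Add(r, Pow(Add(Function('C')(-706, S), U), -1)), -2602689) = Add(Add(1098, Pow(Add(Add(-2, 1294), -1676212), -1)), -2602689) = Add(Add(1098, Pow(Add(1292, -1676212), -1)), -2602689) = Add(Add(1098, Pow(-1674920, -1)), -2602689) = Add(Add(1098, Rational(-1, 1674920)), -2602689) = Add(Rational(1839062159, 1674920), -2602689) = Rational(-4357456797721, 1674920)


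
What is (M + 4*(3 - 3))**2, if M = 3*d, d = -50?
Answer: 22500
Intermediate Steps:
M = -150 (M = 3*(-50) = -150)
(M + 4*(3 - 3))**2 = (-150 + 4*(3 - 3))**2 = (-150 + 4*0)**2 = (-150 + 0)**2 = (-150)**2 = 22500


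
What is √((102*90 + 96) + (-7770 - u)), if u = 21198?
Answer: 6*I*√547 ≈ 140.33*I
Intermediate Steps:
√((102*90 + 96) + (-7770 - u)) = √((102*90 + 96) + (-7770 - 1*21198)) = √((9180 + 96) + (-7770 - 21198)) = √(9276 - 28968) = √(-19692) = 6*I*√547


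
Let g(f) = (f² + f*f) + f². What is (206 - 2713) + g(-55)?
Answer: 6568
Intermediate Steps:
g(f) = 3*f² (g(f) = (f² + f²) + f² = 2*f² + f² = 3*f²)
(206 - 2713) + g(-55) = (206 - 2713) + 3*(-55)² = -2507 + 3*3025 = -2507 + 9075 = 6568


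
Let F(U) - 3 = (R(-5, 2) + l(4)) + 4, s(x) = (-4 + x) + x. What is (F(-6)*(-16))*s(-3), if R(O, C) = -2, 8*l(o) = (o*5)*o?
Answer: 2400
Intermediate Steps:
l(o) = 5*o²/8 (l(o) = ((o*5)*o)/8 = ((5*o)*o)/8 = (5*o²)/8 = 5*o²/8)
s(x) = -4 + 2*x
F(U) = 15 (F(U) = 3 + ((-2 + (5/8)*4²) + 4) = 3 + ((-2 + (5/8)*16) + 4) = 3 + ((-2 + 10) + 4) = 3 + (8 + 4) = 3 + 12 = 15)
(F(-6)*(-16))*s(-3) = (15*(-16))*(-4 + 2*(-3)) = -240*(-4 - 6) = -240*(-10) = 2400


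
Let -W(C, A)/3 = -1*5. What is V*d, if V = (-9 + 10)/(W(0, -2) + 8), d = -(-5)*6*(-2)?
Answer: -60/23 ≈ -2.6087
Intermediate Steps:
W(C, A) = 15 (W(C, A) = -(-3)*5 = -3*(-5) = 15)
d = -60 (d = -5*(-6)*(-2) = 30*(-2) = -60)
V = 1/23 (V = (-9 + 10)/(15 + 8) = 1/23 ≈ 0.043478)
V*d = (1/23)*(-60) = -60/23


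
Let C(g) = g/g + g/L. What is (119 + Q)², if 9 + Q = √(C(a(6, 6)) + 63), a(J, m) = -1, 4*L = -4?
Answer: (110 + √65)² ≈ 13939.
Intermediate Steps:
L = -1 (L = (¼)*(-4) = -1)
C(g) = 1 - g (C(g) = g/g + g/(-1) = 1 + g*(-1) = 1 - g)
Q = -9 + √65 (Q = -9 + √((1 - 1*(-1)) + 63) = -9 + √((1 + 1) + 63) = -9 + √(2 + 63) = -9 + √65 ≈ -0.93774)
(119 + Q)² = (119 + (-9 + √65))² = (110 + √65)²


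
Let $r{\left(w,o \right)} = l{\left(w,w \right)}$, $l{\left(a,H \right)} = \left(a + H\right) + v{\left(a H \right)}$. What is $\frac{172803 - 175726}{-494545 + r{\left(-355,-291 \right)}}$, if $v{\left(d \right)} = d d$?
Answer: $- \frac{2923}{15881805370} \approx -1.8405 \cdot 10^{-7}$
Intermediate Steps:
$v{\left(d \right)} = d^{2}$
$l{\left(a,H \right)} = H + a + H^{2} a^{2}$ ($l{\left(a,H \right)} = \left(a + H\right) + \left(a H\right)^{2} = \left(H + a\right) + \left(H a\right)^{2} = \left(H + a\right) + H^{2} a^{2} = H + a + H^{2} a^{2}$)
$r{\left(w,o \right)} = w^{4} + 2 w$ ($r{\left(w,o \right)} = w + w + w^{2} w^{2} = w + w + w^{4} = w^{4} + 2 w$)
$\frac{172803 - 175726}{-494545 + r{\left(-355,-291 \right)}} = \frac{172803 - 175726}{-494545 - 355 \left(2 + \left(-355\right)^{3}\right)} = - \frac{2923}{-494545 - 355 \left(2 - 44738875\right)} = - \frac{2923}{-494545 - -15882299915} = - \frac{2923}{-494545 + 15882299915} = - \frac{2923}{15881805370}$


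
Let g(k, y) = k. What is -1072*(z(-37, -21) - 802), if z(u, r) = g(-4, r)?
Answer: 864032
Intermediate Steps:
z(u, r) = -4
-1072*(z(-37, -21) - 802) = -1072*(-4 - 802) = -1072*(-806) = 864032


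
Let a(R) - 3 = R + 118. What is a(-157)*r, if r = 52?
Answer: -1872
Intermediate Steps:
a(R) = 121 + R (a(R) = 3 + (R + 118) = 3 + (118 + R) = 121 + R)
a(-157)*r = (121 - 157)*52 = -36*52 = -1872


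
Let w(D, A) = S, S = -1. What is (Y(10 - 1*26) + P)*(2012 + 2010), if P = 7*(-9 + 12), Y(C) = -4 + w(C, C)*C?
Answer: 132726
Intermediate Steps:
w(D, A) = -1
Y(C) = -4 - C
P = 21 (P = 7*3 = 21)
(Y(10 - 1*26) + P)*(2012 + 2010) = ((-4 - (10 - 1*26)) + 21)*(2012 + 2010) = ((-4 - (10 - 26)) + 21)*4022 = ((-4 - 1*(-16)) + 21)*4022 = ((-4 + 16) + 21)*4022 = (12 + 21)*4022 = 33*4022 = 132726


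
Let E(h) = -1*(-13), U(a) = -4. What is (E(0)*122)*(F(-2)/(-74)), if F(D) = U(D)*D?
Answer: -6344/37 ≈ -171.46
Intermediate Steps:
E(h) = 13
F(D) = -4*D
(E(0)*122)*(F(-2)/(-74)) = (13*122)*(-4*(-2)/(-74)) = 1586*(8*(-1/74)) = 1586*(-4/37) = -6344/37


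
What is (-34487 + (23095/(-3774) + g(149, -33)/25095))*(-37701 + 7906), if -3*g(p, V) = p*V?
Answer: 2162975611170499/2104634 ≈ 1.0277e+9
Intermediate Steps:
g(p, V) = -V*p/3 (g(p, V) = -p*V/3 = -V*p/3)
(-34487 + (23095/(-3774) + g(149, -33)/25095))*(-37701 + 7906) = (-34487 + (23095/(-3774) - 1/3*(-33)*149/25095))*(-37701 + 7906) = (-34487 + (23095*(-1/3774) + 1639*(1/25095)))*(-29795) = (-34487 + (-23095/3774 + 1639/25095))*(-29795) = (-34487 - 63709271/10523170)*(-29795) = -362976273061/10523170*(-29795) = 2162975611170499/2104634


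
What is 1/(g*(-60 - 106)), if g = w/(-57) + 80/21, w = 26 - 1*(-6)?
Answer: -133/71712 ≈ -0.0018546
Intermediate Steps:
w = 32 (w = 26 + 6 = 32)
g = 432/133 (g = 32/(-57) + 80/21 = 32*(-1/57) + 80*(1/21) = -32/57 + 80/21 = 432/133 ≈ 3.2481)
1/(g*(-60 - 106)) = 1/(432*(-60 - 106)/133) = 1/((432/133)*(-166)) = 1/(-71712/133) = -133/71712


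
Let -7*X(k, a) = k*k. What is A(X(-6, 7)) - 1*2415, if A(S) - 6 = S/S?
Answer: -2408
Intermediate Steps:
X(k, a) = -k**2/7 (X(k, a) = -k*k/7 = -k**2/7)
A(S) = 7 (A(S) = 6 + S/S = 6 + 1 = 7)
A(X(-6, 7)) - 1*2415 = 7 - 1*2415 = 7 - 2415 = -2408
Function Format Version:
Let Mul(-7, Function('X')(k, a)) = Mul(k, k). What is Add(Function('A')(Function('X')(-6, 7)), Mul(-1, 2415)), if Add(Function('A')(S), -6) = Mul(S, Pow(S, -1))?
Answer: -2408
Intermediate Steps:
Function('X')(k, a) = Mul(Rational(-1, 7), Pow(k, 2)) (Function('X')(k, a) = Mul(Rational(-1, 7), Mul(k, k)) = Mul(Rational(-1, 7), Pow(k, 2)))
Function('A')(S) = 7 (Function('A')(S) = Add(6, Mul(S, Pow(S, -1))) = Add(6, 1) = 7)
Add(Function('A')(Function('X')(-6, 7)), Mul(-1, 2415)) = Add(7, Mul(-1, 2415)) = Add(7, -2415) = -2408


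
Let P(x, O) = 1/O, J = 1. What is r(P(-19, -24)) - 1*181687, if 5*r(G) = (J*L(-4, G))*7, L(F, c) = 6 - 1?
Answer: -181680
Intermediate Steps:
L(F, c) = 5
r(G) = 7 (r(G) = ((1*5)*7)/5 = (5*7)/5 = (1/5)*35 = 7)
r(P(-19, -24)) - 1*181687 = 7 - 1*181687 = 7 - 181687 = -181680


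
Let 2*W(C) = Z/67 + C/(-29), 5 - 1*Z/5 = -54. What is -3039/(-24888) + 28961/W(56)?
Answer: 933656997455/39845688 ≈ 23432.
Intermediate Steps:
Z = 295 (Z = 25 - 5*(-54) = 25 + 270 = 295)
W(C) = 295/134 - C/58 (W(C) = (295/67 + C/(-29))/2 = (295*(1/67) + C*(-1/29))/2 = (295/67 - C/29)/2 = 295/134 - C/58)
-3039/(-24888) + 28961/W(56) = -3039/(-24888) + 28961/(295/134 - 1/58*56) = -3039*(-1/24888) + 28961/(295/134 - 28/29) = 1013/8296 + 28961/(4803/3886) = 1013/8296 + 28961*(3886/4803) = 1013/8296 + 112542446/4803 = 933656997455/39845688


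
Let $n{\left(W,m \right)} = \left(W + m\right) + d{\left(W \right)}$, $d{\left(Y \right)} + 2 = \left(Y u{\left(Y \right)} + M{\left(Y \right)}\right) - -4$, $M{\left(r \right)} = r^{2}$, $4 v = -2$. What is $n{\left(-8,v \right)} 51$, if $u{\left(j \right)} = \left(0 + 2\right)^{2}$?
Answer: $\frac{2601}{2} \approx 1300.5$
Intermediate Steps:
$v = - \frac{1}{2}$ ($v = \frac{1}{4} \left(-2\right) = - \frac{1}{2} \approx -0.5$)
$u{\left(j \right)} = 4$ ($u{\left(j \right)} = 2^{2} = 4$)
$d{\left(Y \right)} = 2 + Y^{2} + 4 Y$ ($d{\left(Y \right)} = -2 - \left(-4 - Y^{2} - Y 4\right) = -2 + \left(\left(4 Y + Y^{2}\right) + 4\right) = -2 + \left(\left(Y^{2} + 4 Y\right) + 4\right) = -2 + \left(4 + Y^{2} + 4 Y\right) = 2 + Y^{2} + 4 Y$)
$n{\left(W,m \right)} = 2 + m + W^{2} + 5 W$ ($n{\left(W,m \right)} = \left(W + m\right) + \left(2 + W^{2} + 4 W\right) = 2 + m + W^{2} + 5 W$)
$n{\left(-8,v \right)} 51 = \left(2 - \frac{1}{2} + \left(-8\right)^{2} + 5 \left(-8\right)\right) 51 = \left(2 - \frac{1}{2} + 64 - 40\right) 51 = \frac{51}{2} \cdot 51 = \frac{2601}{2}$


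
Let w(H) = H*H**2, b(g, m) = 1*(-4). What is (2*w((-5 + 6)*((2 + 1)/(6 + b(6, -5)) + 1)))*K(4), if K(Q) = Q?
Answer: 125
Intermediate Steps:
b(g, m) = -4
w(H) = H**3
(2*w((-5 + 6)*((2 + 1)/(6 + b(6, -5)) + 1)))*K(4) = (2*((-5 + 6)*((2 + 1)/(6 - 4) + 1))**3)*4 = (2*(1*(3/2 + 1))**3)*4 = (2*(1*(5/2))**3)*4 = (2*(5/2)**3)*4 = (2*(125/8))*4 = (125/4)*4 = 125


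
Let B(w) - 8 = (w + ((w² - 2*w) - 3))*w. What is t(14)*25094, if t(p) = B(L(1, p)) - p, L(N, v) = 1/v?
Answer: -214114555/1372 ≈ -1.5606e+5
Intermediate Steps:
B(w) = 8 + w*(-3 + w² - w) (B(w) = 8 + (w + ((w² - 2*w) - 3))*w = 8 + (w + (-3 + w² - 2*w))*w = 8 + (-3 + w² - w)*w = 8 + w*(-3 + w² - w))
t(p) = 8 + p⁻³ - p - 1/p² - 3/p (t(p) = (8 + (1/p)³ - (1/p)² - 3/p) - p = (8 + p⁻³ - 1/p² - 3/p) - p = 8 + p⁻³ - p - 1/p² - 3/p)
t(14)*25094 = (8 + 14⁻³ - 1*14 - 1/14² - 3/14)*25094 = (8 + 1/2744 - 14 - 1*1/196 - 3*1/14)*25094 = (8 + 1/2744 - 14 - 1/196 - 3/14)*25094 = -17065/2744*25094 = -214114555/1372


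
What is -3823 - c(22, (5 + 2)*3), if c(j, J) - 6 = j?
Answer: -3851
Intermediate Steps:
c(j, J) = 6 + j
-3823 - c(22, (5 + 2)*3) = -3823 - (6 + 22) = -3823 - 1*28 = -3823 - 28 = -3851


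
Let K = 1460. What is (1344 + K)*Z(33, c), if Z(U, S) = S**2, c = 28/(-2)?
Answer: 549584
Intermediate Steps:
c = -14 (c = 28*(-1/2) = -14)
(1344 + K)*Z(33, c) = (1344 + 1460)*(-14)**2 = 2804*196 = 549584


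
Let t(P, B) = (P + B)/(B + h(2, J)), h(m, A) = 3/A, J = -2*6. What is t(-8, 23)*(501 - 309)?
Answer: 11520/91 ≈ 126.59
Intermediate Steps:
J = -12
t(P, B) = (B + P)/(-1/4 + B) (t(P, B) = (P + B)/(B + 3/(-12)) = (B + P)/(B + 3*(-1/12)) = (B + P)/(B - 1/4) = (B + P)/(-1/4 + B))
t(-8, 23)*(501 - 309) = (4*(23 - 8)/(-1 + 4*23))*(501 - 309) = (4*15/(-1 + 92))*192 = (4*15/91)*192 = (4*(1/91)*15)*192 = (60/91)*192 = 11520/91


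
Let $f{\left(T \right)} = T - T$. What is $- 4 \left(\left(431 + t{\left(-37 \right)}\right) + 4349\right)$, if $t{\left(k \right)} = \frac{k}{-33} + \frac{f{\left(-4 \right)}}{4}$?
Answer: $- \frac{631108}{33} \approx -19125.0$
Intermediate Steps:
$f{\left(T \right)} = 0$
$t{\left(k \right)} = - \frac{k}{33}$ ($t{\left(k \right)} = \frac{k}{-33} + \frac{0}{4} = k \left(- \frac{1}{33}\right) + 0 \cdot \frac{1}{4} = - \frac{k}{33} + 0 = - \frac{k}{33}$)
$- 4 \left(\left(431 + t{\left(-37 \right)}\right) + 4349\right) = - 4 \left(\left(431 - - \frac{37}{33}\right) + 4349\right) = - 4 \left(\left(431 + \frac{37}{33}\right) + 4349\right) = - 4 \left(\frac{14260}{33} + 4349\right) = \left(-4\right) \frac{157777}{33} = - \frac{631108}{33}$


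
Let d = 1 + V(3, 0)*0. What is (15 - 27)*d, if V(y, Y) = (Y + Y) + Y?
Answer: -12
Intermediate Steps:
V(y, Y) = 3*Y (V(y, Y) = 2*Y + Y = 3*Y)
d = 1 (d = 1 + (3*0)*0 = 1 + 0*0 = 1 + 0 = 1)
(15 - 27)*d = (15 - 27)*1 = -12*1 = -12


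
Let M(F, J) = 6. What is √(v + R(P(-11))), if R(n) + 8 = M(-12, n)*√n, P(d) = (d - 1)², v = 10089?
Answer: √10153 ≈ 100.76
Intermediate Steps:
P(d) = (-1 + d)²
R(n) = -8 + 6*√n
√(v + R(P(-11))) = √(10089 + (-8 + 6*√((-1 - 11)²))) = √(10089 + (-8 + 6*√((-12)²))) = √(10089 + (-8 + 6*√144)) = √(10089 + (-8 + 6*12)) = √(10089 + (-8 + 72)) = √(10089 + 64) = √10153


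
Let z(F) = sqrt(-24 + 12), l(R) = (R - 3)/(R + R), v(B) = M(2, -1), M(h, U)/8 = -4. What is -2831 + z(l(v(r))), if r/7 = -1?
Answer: -2831 + 2*I*sqrt(3) ≈ -2831.0 + 3.4641*I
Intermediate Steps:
r = -7 (r = 7*(-1) = -7)
M(h, U) = -32 (M(h, U) = 8*(-4) = -32)
v(B) = -32
l(R) = (-3 + R)/(2*R) (l(R) = (-3 + R)/((2*R)) = (-3 + R)*(1/(2*R)) = (-3 + R)/(2*R))
z(F) = 2*I*sqrt(3) (z(F) = sqrt(-12) = 2*I*sqrt(3))
-2831 + z(l(v(r))) = -2831 + 2*I*sqrt(3)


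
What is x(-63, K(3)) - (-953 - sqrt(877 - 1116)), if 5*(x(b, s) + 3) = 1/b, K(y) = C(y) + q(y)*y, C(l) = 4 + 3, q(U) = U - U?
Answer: 299249/315 + I*sqrt(239) ≈ 950.0 + 15.46*I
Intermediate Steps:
q(U) = 0
C(l) = 7
K(y) = 7 (K(y) = 7 + 0*y = 7 + 0 = 7)
x(b, s) = -3 + 1/(5*b)
x(-63, K(3)) - (-953 - sqrt(877 - 1116)) = (-3 + (1/5)/(-63)) - (-953 - sqrt(877 - 1116)) = (-3 + (1/5)*(-1/63)) - (-953 - sqrt(-239)) = (-3 - 1/315) - (-953 - I*sqrt(239)) = -946/315 - (-953 - I*sqrt(239)) = -946/315 + (953 + I*sqrt(239)) = 299249/315 + I*sqrt(239)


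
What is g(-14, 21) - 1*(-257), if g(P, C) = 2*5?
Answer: 267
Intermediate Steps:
g(P, C) = 10
g(-14, 21) - 1*(-257) = 10 - 1*(-257) = 10 + 257 = 267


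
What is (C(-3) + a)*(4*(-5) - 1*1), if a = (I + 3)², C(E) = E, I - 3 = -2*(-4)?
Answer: -4053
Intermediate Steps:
I = 11 (I = 3 - 2*(-4) = 3 + 8 = 11)
a = 196 (a = (11 + 3)² = 14² = 196)
(C(-3) + a)*(4*(-5) - 1*1) = (-3 + 196)*(4*(-5) - 1*1) = 193*(-20 - 1) = 193*(-21) = -4053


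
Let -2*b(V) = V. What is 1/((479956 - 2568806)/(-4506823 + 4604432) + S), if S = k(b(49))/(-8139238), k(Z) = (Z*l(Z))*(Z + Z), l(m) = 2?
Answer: -794462881942/17001881655509 ≈ -0.046728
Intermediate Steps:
b(V) = -V/2
k(Z) = 4*Z**2 (k(Z) = (Z*2)*(Z + Z) = (2*Z)*(2*Z) = 4*Z**2)
S = -2401/8139238 (S = (4*(-1/2*49)**2)/(-8139238) = (4*(-49/2)**2)*(-1/8139238) = (4*(2401/4))*(-1/8139238) = 2401*(-1/8139238) = -2401/8139238 ≈ -0.00029499)
1/((479956 - 2568806)/(-4506823 + 4604432) + S) = 1/((479956 - 2568806)/(-4506823 + 4604432) - 2401/8139238) = 1/(-2088850/97609 - 2401/8139238) = 1/(-17001881655509/794462881942) = -794462881942/17001881655509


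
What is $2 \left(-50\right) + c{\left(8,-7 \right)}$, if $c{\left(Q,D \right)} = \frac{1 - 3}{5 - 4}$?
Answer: $-102$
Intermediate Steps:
$c{\left(Q,D \right)} = -2$ ($c{\left(Q,D \right)} = - \frac{2}{1} = \left(-2\right) 1 = -2$)
$2 \left(-50\right) + c{\left(8,-7 \right)} = 2 \left(-50\right) - 2 = -100 - 2 = -102$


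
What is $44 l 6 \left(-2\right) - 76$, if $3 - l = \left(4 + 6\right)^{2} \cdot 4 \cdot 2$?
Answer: $420740$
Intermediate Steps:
$l = -797$ ($l = 3 - \left(4 + 6\right)^{2} \cdot 4 \cdot 2 = 3 - 10^{2} \cdot 4 \cdot 2 = 3 - 100 \cdot 4 \cdot 2 = 3 - 400 \cdot 2 = 3 - 800 = -797$)
$44 l 6 \left(-2\right) - 76 = 44 \left(-797\right) 6 \left(-2\right) - 76 = 44 \left(\left(-4782\right) \left(-2\right)\right) - 76 = 44 \cdot 9564 - 76 = 420816 - 76 = 420740$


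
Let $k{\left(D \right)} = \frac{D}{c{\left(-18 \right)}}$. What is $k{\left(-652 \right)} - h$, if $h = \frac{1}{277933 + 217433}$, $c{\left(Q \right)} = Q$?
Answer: $\frac{53829769}{1486098} \approx 36.222$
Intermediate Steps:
$h = \frac{1}{495366} \approx 2.0187 \cdot 10^{-6}$
$k{\left(D \right)} = - \frac{D}{18}$ ($k{\left(D \right)} = \frac{D}{-18} = D \left(- \frac{1}{18}\right) = - \frac{D}{18}$)
$k{\left(-652 \right)} - h = \left(- \frac{1}{18}\right) \left(-652\right) - \frac{1}{495366} = \frac{326}{9} - \frac{1}{495366} = \frac{53829769}{1486098}$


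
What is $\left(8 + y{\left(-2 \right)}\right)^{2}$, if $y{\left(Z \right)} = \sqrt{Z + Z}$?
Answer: $60 + 32 i \approx 60.0 + 32.0 i$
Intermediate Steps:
$y{\left(Z \right)} = \sqrt{2} \sqrt{Z}$ ($y{\left(Z \right)} = \sqrt{2 Z} = \sqrt{2} \sqrt{Z}$)
$\left(8 + y{\left(-2 \right)}\right)^{2} = \left(8 + \sqrt{2} \sqrt{-2}\right)^{2} = \left(8 + \sqrt{2} i \sqrt{2}\right)^{2} = \left(8 + 2 i\right)^{2}$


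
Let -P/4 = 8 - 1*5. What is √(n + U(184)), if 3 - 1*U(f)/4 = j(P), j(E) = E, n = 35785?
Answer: √35845 ≈ 189.33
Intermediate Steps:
P = -12 (P = -4*(8 - 1*5) = -4*(8 - 5) = -4*3 = -12)
U(f) = 60 (U(f) = 12 - 4*(-12) = 12 + 48 = 60)
√(n + U(184)) = √(35785 + 60) = √35845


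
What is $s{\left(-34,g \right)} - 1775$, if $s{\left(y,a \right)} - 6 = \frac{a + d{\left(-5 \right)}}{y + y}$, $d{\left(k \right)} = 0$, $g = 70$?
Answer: $- \frac{60181}{34} \approx -1770.0$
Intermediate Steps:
$s{\left(y,a \right)} = 6 + \frac{a}{2 y}$ ($s{\left(y,a \right)} = 6 + \frac{a + 0}{y + y} = 6 + \frac{a}{2 y}$)
$s{\left(-34,g \right)} - 1775 = \left(6 + \frac{1}{2} \cdot 70 \frac{1}{-34}\right) - 1775 = \left(6 + \frac{1}{2} \cdot 70 \left(- \frac{1}{34}\right)\right) - 1775 = \left(6 - \frac{35}{34}\right) - 1775 = \frac{169}{34} - 1775 = - \frac{60181}{34}$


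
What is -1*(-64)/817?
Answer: 64/817 ≈ 0.078335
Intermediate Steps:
-1*(-64)/817 = 64*(1/817) = 64/817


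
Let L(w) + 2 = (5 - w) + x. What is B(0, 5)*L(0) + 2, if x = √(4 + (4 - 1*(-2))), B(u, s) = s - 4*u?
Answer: 17 + 5*√10 ≈ 32.811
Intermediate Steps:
x = √10 (x = √(4 + (4 + 2)) = √(4 + 6) = √10 ≈ 3.1623)
L(w) = 3 + √10 - w (L(w) = -2 + ((5 - w) + √10) = -2 + (5 + √10 - w) = 3 + √10 - w)
B(0, 5)*L(0) + 2 = (5 - 4*0)*(3 + √10 - 1*0) + 2 = (5 + 0)*(3 + √10 + 0) + 2 = 5*(3 + √10) + 2 = (15 + 5*√10) + 2 = 17 + 5*√10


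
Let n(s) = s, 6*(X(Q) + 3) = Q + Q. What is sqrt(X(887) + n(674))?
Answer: 10*sqrt(87)/3 ≈ 31.091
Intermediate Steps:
X(Q) = -3 + Q/3 (X(Q) = -3 + (Q + Q)/6 = -3 + (2*Q)/6 = -3 + Q/3)
sqrt(X(887) + n(674)) = sqrt((-3 + (1/3)*887) + 674) = sqrt((-3 + 887/3) + 674) = sqrt(878/3 + 674) = sqrt(2900/3) = 10*sqrt(87)/3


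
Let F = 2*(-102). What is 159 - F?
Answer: 363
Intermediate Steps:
F = -204
159 - F = 159 - 1*(-204) = 159 + 204 = 363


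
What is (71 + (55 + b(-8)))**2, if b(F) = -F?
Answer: 17956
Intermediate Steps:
(71 + (55 + b(-8)))**2 = (71 + (55 - 1*(-8)))**2 = (71 + (55 + 8))**2 = (71 + 63)**2 = 134**2 = 17956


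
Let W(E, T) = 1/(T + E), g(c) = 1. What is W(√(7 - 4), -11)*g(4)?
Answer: -11/118 - √3/118 ≈ -0.10790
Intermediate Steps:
W(E, T) = 1/(E + T)
W(√(7 - 4), -11)*g(4) = 1/(√(7 - 4) - 11) = 1/(√3 - 11) = 1/(-11 + √3)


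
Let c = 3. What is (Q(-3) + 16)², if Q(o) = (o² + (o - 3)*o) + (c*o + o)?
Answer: 961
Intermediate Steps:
Q(o) = o² + 4*o + o*(-3 + o) (Q(o) = (o² + (o - 3)*o) + (3*o + o) = (o² + (-3 + o)*o) + 4*o = (o² + o*(-3 + o)) + 4*o = o² + 4*o + o*(-3 + o))
(Q(-3) + 16)² = (-3*(1 + 2*(-3)) + 16)² = (-3*(1 - 6) + 16)² = (-3*(-5) + 16)² = (15 + 16)² = 31² = 961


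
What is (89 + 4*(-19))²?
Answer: 169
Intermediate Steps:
(89 + 4*(-19))² = (89 - 76)² = 13² = 169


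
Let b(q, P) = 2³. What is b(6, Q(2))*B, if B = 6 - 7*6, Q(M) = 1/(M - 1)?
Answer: -288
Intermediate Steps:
Q(M) = 1/(-1 + M)
b(q, P) = 8
B = -36 (B = 6 - 42 = -36)
b(6, Q(2))*B = 8*(-36) = -288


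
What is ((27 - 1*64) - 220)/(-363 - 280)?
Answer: 257/643 ≈ 0.39969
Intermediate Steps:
((27 - 1*64) - 220)/(-363 - 280) = ((27 - 64) - 220)/(-643) = (-37 - 220)*(-1/643) = -257*(-1/643) = 257/643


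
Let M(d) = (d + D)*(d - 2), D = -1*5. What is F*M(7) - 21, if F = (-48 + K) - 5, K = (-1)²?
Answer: -541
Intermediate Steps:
D = -5
M(d) = (-5 + d)*(-2 + d) (M(d) = (d - 5)*(d - 2) = (-5 + d)*(-2 + d))
K = 1
F = -52 (F = (-48 + 1) - 5 = -47 - 5 = -52)
F*M(7) - 21 = -52*(10 + 7² - 7*7) - 21 = -52*(10 + 49 - 49) - 21 = -52*10 - 21 = -520 - 21 = -541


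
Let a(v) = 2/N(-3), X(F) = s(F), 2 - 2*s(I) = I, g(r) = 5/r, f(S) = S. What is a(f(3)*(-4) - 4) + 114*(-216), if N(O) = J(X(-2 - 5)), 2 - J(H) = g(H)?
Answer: -98487/4 ≈ -24622.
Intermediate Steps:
s(I) = 1 - I/2
X(F) = 1 - F/2
J(H) = 2 - 5/H
N(O) = 8/9 (N(O) = 2 - 5/(1 - (-2 - 5)/2) = 2 - 5/(1 - ½*(-7)) = 2 - 5/(1 + 7/2) = 2 - 5/9/2 = 2 - 5*2/9 = 2 - 10/9 = 8/9)
a(v) = 9/4 (a(v) = 2/(8/9) = 2*(9/8) = 9/4)
a(f(3)*(-4) - 4) + 114*(-216) = 9/4 + 114*(-216) = 9/4 - 24624 = -98487/4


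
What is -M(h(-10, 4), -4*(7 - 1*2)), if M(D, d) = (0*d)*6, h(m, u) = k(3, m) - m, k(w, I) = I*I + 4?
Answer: 0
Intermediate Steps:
k(w, I) = 4 + I**2 (k(w, I) = I**2 + 4 = 4 + I**2)
h(m, u) = 4 + m**2 - m (h(m, u) = (4 + m**2) - m = 4 + m**2 - m)
M(D, d) = 0 (M(D, d) = 0*6 = 0)
-M(h(-10, 4), -4*(7 - 1*2)) = -1*0 = 0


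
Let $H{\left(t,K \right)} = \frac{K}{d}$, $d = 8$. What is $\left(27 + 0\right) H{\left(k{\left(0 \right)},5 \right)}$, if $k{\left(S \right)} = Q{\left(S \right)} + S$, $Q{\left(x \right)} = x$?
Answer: $\frac{135}{8} \approx 16.875$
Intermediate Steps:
$k{\left(S \right)} = 2 S$ ($k{\left(S \right)} = S + S = 2 S$)
$H{\left(t,K \right)} = \frac{K}{8}$
$\left(27 + 0\right) H{\left(k{\left(0 \right)},5 \right)} = \left(27 + 0\right) \frac{1}{8} \cdot 5 = 27 \cdot \frac{5}{8} = \frac{135}{8}$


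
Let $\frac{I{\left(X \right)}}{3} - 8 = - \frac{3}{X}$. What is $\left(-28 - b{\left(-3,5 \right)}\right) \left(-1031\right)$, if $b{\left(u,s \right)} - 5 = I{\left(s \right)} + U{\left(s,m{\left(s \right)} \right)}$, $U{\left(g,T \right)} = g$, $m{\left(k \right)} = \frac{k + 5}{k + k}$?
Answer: $\frac{310331}{5} \approx 62066.0$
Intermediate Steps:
$m{\left(k \right)} = \frac{5 + k}{2 k}$
$I{\left(X \right)} = 24 - \frac{9}{X}$ ($I{\left(X \right)} = 24 + 3 \left(- \frac{3}{X}\right) = 24 - \frac{9}{X}$)
$b{\left(u,s \right)} = 29 + s - \frac{9}{s}$ ($b{\left(u,s \right)} = 5 + \left(\left(24 - \frac{9}{s}\right) + s\right) = 5 + \left(24 + s - \frac{9}{s}\right) = 29 + s - \frac{9}{s}$)
$\left(-28 - b{\left(-3,5 \right)}\right) \left(-1031\right) = \left(-28 - \left(29 + 5 - \frac{9}{5}\right)\right) \left(-1031\right) = \left(-28 - \frac{161}{5}\right) \left(-1031\right) = \left(- \frac{301}{5}\right) \left(-1031\right) = \frac{310331}{5}$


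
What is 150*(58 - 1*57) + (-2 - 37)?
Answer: 111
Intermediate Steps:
150*(58 - 1*57) + (-2 - 37) = 150*(58 - 57) - 39 = 150*1 - 39 = 150 - 39 = 111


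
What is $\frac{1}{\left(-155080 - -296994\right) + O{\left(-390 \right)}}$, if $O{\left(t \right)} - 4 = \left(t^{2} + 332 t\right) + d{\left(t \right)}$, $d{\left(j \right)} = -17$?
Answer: $\frac{1}{164521} \approx 6.0782 \cdot 10^{-6}$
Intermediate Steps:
$O{\left(t \right)} = -13 + t^{2} + 332 t$ ($O{\left(t \right)} = 4 - \left(17 - t^{2} - 332 t\right) = 4 + \left(-17 + t^{2} + 332 t\right) = -13 + t^{2} + 332 t$)
$\frac{1}{\left(-155080 - -296994\right) + O{\left(-390 \right)}} = \frac{1}{\left(-155080 - -296994\right) + \left(-13 + \left(-390\right)^{2} + 332 \left(-390\right)\right)} = \frac{1}{\left(-155080 + 296994\right) - -22607} = \frac{1}{141914 + 22607} = \frac{1}{164521}$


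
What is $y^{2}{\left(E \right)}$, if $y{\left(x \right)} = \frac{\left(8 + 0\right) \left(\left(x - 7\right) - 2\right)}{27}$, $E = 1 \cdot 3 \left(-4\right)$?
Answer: $\frac{3136}{81} \approx 38.716$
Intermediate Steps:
$E = -12$ ($E = 3 \left(-4\right) = -12$)
$y{\left(x \right)} = - \frac{8}{3} + \frac{8 x}{27}$ ($y{\left(x \right)} = 8 \left(\left(-7 + x\right) - 2\right) \frac{1}{27} = 8 \left(-9 + x\right) \frac{1}{27} = \left(-72 + 8 x\right) \frac{1}{27} = - \frac{8}{3} + \frac{8 x}{27}$)
$y^{2}{\left(E \right)} = \left(- \frac{8}{3} + \frac{8}{27} \left(-12\right)\right)^{2} = \left(- \frac{8}{3} - \frac{32}{9}\right)^{2} = \left(- \frac{56}{9}\right)^{2} = \frac{3136}{81}$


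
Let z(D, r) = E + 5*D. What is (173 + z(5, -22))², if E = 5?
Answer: 41209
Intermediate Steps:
z(D, r) = 5 + 5*D
(173 + z(5, -22))² = (173 + (5 + 5*5))² = (173 + (5 + 25))² = (173 + 30)² = 203² = 41209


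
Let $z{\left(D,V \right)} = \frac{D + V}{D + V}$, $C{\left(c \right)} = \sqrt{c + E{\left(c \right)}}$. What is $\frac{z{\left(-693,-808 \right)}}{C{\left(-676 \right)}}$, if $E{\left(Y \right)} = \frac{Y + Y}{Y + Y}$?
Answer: $- \frac{i \sqrt{3}}{45} \approx - 0.03849 i$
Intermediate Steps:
$E{\left(Y \right)} = 1$ ($E{\left(Y \right)} = \frac{2 Y}{2 Y} = 2 Y \frac{1}{2 Y} = 1$)
$C{\left(c \right)} = \sqrt{1 + c}$ ($C{\left(c \right)} = \sqrt{c + 1} = \sqrt{1 + c}$)
$z{\left(D,V \right)} = 1$
$\frac{z{\left(-693,-808 \right)}}{C{\left(-676 \right)}} = 1 \frac{1}{\sqrt{1 - 676}} = 1 \frac{1}{\sqrt{-675}} = 1 \frac{1}{15 i \sqrt{3}} = 1 \left(- \frac{i \sqrt{3}}{45}\right) = - \frac{i \sqrt{3}}{45}$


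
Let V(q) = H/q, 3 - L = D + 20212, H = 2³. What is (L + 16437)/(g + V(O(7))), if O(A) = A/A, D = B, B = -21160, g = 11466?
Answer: 8694/5737 ≈ 1.5154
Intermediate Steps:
D = -21160
H = 8
O(A) = 1
L = 951 (L = 3 - (-21160 + 20212) = 3 - 1*(-948) = 3 + 948 = 951)
V(q) = 8/q
(L + 16437)/(g + V(O(7))) = (951 + 16437)/(11466 + 8/1) = 17388/(11466 + 8*1) = 17388/(11466 + 8) = 17388/11474 = 17388*(1/11474) = 8694/5737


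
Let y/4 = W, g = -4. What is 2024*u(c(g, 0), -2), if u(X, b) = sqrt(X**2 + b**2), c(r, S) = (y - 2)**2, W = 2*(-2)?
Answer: 4048*sqrt(26245) ≈ 6.5579e+5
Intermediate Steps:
W = -4
y = -16 (y = 4*(-4) = -16)
c(r, S) = 324 (c(r, S) = (-16 - 2)**2 = (-18)**2 = 324)
2024*u(c(g, 0), -2) = 2024*sqrt(324**2 + (-2)**2) = 2024*sqrt(104976 + 4) = 2024*sqrt(104980) = 2024*(2*sqrt(26245)) = 4048*sqrt(26245)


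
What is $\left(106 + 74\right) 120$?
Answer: $21600$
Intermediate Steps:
$\left(106 + 74\right) 120 = 180 \cdot 120 = 21600$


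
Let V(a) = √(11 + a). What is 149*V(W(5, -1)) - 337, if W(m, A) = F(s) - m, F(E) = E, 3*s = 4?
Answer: -337 + 149*√66/3 ≈ 66.494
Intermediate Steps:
s = 4/3 (s = (⅓)*4 = 4/3 ≈ 1.3333)
W(m, A) = 4/3 - m
149*V(W(5, -1)) - 337 = 149*√(11 + (4/3 - 1*5)) - 337 = 149*√(11 + (4/3 - 5)) - 337 = 149*√(11 - 11/3) - 337 = 149*√(22/3) - 337 = 149*(√66/3) - 337 = 149*√66/3 - 337 = -337 + 149*√66/3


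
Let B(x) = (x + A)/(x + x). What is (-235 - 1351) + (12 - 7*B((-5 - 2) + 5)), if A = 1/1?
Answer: -6303/4 ≈ -1575.8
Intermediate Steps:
A = 1
B(x) = (1 + x)/(2*x) (B(x) = (x + 1)/(x + x) = (1 + x)/((2*x)) = (1 + x)*(1/(2*x)) = (1 + x)/(2*x))
(-235 - 1351) + (12 - 7*B((-5 - 2) + 5)) = (-235 - 1351) + (12 - 7*(1 + ((-5 - 2) + 5))/(2*((-5 - 2) + 5))) = -1586 + (12 - 7*(1 + (-7 + 5))/(2*(-7 + 5))) = -1586 + (12 - 7*(1 - 2)/(2*(-2))) = -1586 + (12 - 7*(-1)*(-1)/(2*2)) = -1586 + (12 - 7*1/4) = -1586 + (12 - 7/4) = -1586 + 41/4 = -6303/4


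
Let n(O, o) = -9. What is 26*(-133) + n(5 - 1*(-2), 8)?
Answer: -3467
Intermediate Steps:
26*(-133) + n(5 - 1*(-2), 8) = 26*(-133) - 9 = -3458 - 9 = -3467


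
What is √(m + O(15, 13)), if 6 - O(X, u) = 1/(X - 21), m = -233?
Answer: I*√8166/6 ≈ 15.061*I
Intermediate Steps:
O(X, u) = 6 - 1/(-21 + X) (O(X, u) = 6 - 1/(X - 21) = 6 - 1/(-21 + X))
√(m + O(15, 13)) = √(-233 + (-127 + 6*15)/(-21 + 15)) = √(-233 + (-127 + 90)/(-6)) = √(-233 - ⅙*(-37)) = √(-233 + 37/6) = √(-1361/6) = I*√8166/6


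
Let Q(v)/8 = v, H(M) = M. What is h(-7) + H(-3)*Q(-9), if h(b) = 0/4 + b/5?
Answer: 1073/5 ≈ 214.60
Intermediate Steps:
h(b) = b/5 (h(b) = 0*(¼) + b*(⅕) = 0 + b/5 = b/5)
Q(v) = 8*v
h(-7) + H(-3)*Q(-9) = (⅕)*(-7) - 24*(-9) = -7/5 - 3*(-72) = -7/5 + 216 = 1073/5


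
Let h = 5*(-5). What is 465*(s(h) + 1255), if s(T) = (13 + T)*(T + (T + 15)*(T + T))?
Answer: -2066925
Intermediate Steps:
h = -25
s(T) = (13 + T)*(T + 2*T*(15 + T)) (s(T) = (13 + T)*(T + (15 + T)*(2*T)) = (13 + T)*(T + 2*T*(15 + T)))
465*(s(h) + 1255) = 465*(-25*(403 + 2*(-25)² + 57*(-25)) + 1255) = 465*(-25*(403 + 2*625 - 1425) + 1255) = 465*(-25*(403 + 1250 - 1425) + 1255) = 465*(-25*228 + 1255) = 465*(-5700 + 1255) = 465*(-4445) = -2066925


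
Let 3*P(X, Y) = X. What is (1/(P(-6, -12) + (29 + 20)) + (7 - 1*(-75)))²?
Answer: 14861025/2209 ≈ 6727.5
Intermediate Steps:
P(X, Y) = X/3
(1/(P(-6, -12) + (29 + 20)) + (7 - 1*(-75)))² = (1/((⅓)*(-6) + (29 + 20)) + (7 - 1*(-75)))² = (1/(-2 + 49) + (7 + 75))² = (1/47 + 82)² = (3855/47)² = 14861025/2209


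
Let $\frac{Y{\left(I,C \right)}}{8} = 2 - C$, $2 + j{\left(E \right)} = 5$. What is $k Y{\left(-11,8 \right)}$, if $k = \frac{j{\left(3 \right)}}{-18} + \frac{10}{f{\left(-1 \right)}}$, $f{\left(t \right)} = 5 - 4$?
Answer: $-472$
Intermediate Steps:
$j{\left(E \right)} = 3$ ($j{\left(E \right)} = -2 + 5 = 3$)
$f{\left(t \right)} = 1$ ($f{\left(t \right)} = 5 - 4 = 1$)
$Y{\left(I,C \right)} = 16 - 8 C$ ($Y{\left(I,C \right)} = 8 \left(2 - C\right) = 16 - 8 C$)
$k = \frac{59}{6}$ ($k = \frac{3}{-18} + \frac{10}{1} = 3 \left(- \frac{1}{18}\right) + 10 \cdot 1 = - \frac{1}{6} + 10 = \frac{59}{6} \approx 9.8333$)
$k Y{\left(-11,8 \right)} = \frac{59 \left(16 - 64\right)}{6} = \frac{59}{6} \left(-48\right) = -472$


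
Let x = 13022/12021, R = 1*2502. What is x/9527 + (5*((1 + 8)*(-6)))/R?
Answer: -1716050947/15918845313 ≈ -0.10780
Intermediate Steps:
R = 2502
x = 13022/12021 (x = 13022*(1/12021) = 13022/12021 ≈ 1.0833)
x/9527 + (5*((1 + 8)*(-6)))/R = (13022/12021)/9527 + (5*((1 + 8)*(-6)))/2502 = (13022/12021)*(1/9527) + (5*(9*(-6)))*(1/2502) = 13022/114524067 + (5*(-54))*(1/2502) = 13022/114524067 - 270*1/2502 = 13022/114524067 - 15/139 = -1716050947/15918845313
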